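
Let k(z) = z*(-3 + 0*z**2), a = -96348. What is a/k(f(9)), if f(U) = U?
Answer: 32116/9 ≈ 3568.4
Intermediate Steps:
k(z) = -3*z (k(z) = z*(-3 + 0) = z*(-3) = -3*z)
a/k(f(9)) = -96348/((-3*9)) = -96348/(-27) = -96348*(-1/27) = 32116/9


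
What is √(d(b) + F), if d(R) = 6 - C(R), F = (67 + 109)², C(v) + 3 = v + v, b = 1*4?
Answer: √30977 ≈ 176.00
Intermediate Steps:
b = 4
C(v) = -3 + 2*v (C(v) = -3 + (v + v) = -3 + 2*v)
F = 30976 (F = 176² = 30976)
d(R) = 9 - 2*R (d(R) = 6 - (-3 + 2*R) = 6 + (3 - 2*R) = 9 - 2*R)
√(d(b) + F) = √((9 - 2*4) + 30976) = √((9 - 8) + 30976) = √(1 + 30976) = √30977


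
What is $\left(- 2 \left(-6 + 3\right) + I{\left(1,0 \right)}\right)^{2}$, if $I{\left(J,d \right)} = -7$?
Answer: $1$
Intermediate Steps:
$\left(- 2 \left(-6 + 3\right) + I{\left(1,0 \right)}\right)^{2} = \left(- 2 \left(-6 + 3\right) - 7\right)^{2} = \left(\left(-2\right) \left(-3\right) - 7\right)^{2} = \left(6 - 7\right)^{2} = \left(-1\right)^{2} = 1$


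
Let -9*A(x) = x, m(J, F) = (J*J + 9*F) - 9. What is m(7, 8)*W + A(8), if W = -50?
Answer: -50408/9 ≈ -5600.9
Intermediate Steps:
m(J, F) = -9 + J² + 9*F (m(J, F) = (J² + 9*F) - 9 = -9 + J² + 9*F)
A(x) = -x/9
m(7, 8)*W + A(8) = (-9 + 7² + 9*8)*(-50) - ⅑*8 = (-9 + 49 + 72)*(-50) - 8/9 = 112*(-50) - 8/9 = -5600 - 8/9 = -50408/9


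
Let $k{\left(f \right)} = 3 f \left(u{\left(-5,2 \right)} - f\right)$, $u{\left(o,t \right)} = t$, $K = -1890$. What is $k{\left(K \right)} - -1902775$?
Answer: $-8824865$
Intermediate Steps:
$k{\left(f \right)} = 3 f \left(2 - f\right)$
$k{\left(K \right)} - -1902775 = 3 \left(-1890\right) \left(2 - -1890\right) - -1902775 = 3 \left(-1890\right) \left(2 + 1890\right) + 1902775 = 3 \left(-1890\right) 1892 + 1902775 = -10727640 + 1902775 = -8824865$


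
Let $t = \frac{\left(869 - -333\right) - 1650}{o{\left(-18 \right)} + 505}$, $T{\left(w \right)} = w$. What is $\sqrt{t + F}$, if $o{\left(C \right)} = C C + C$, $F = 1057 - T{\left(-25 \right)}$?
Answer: $\frac{\sqrt{711290794}}{811} \approx 32.885$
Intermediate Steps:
$F = 1082$ ($F = 1057 - -25 = 1057 + 25 = 1082$)
$o{\left(C \right)} = C + C^{2}$ ($o{\left(C \right)} = C^{2} + C = C + C^{2}$)
$t = - \frac{448}{811}$ ($t = \frac{\left(869 - -333\right) - 1650}{- 18 \left(1 - 18\right) + 505} = \frac{\left(869 + 333\right) - 1650}{\left(-18\right) \left(-17\right) + 505} = \frac{1202 - 1650}{306 + 505} = - \frac{448}{811} \approx -0.5524$)
$\sqrt{t + F} = \sqrt{- \frac{448}{811} + 1082} = \sqrt{\frac{877054}{811}} = \frac{\sqrt{711290794}}{811}$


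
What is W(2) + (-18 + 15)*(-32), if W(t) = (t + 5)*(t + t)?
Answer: 124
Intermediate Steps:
W(t) = 2*t*(5 + t) (W(t) = (5 + t)*(2*t) = 2*t*(5 + t))
W(2) + (-18 + 15)*(-32) = 2*2*(5 + 2) + (-18 + 15)*(-32) = 2*2*7 - 3*(-32) = 28 + 96 = 124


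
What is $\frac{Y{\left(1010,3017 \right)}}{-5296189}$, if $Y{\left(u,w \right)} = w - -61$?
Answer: $- \frac{3078}{5296189} \approx -0.00058117$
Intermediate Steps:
$Y{\left(u,w \right)} = 61 + w$ ($Y{\left(u,w \right)} = w + 61 = 61 + w$)
$\frac{Y{\left(1010,3017 \right)}}{-5296189} = \frac{61 + 3017}{-5296189} = 3078 \left(- \frac{1}{5296189}\right) = - \frac{3078}{5296189}$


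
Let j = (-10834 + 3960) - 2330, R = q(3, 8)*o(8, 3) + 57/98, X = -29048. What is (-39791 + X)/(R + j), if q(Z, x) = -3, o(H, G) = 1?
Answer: 6746222/902229 ≈ 7.4773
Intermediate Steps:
R = -237/98 (R = -3*1 + 57/98 = -3 + 57*(1/98) = -3 + 57/98 = -237/98 ≈ -2.4184)
j = -9204 (j = -6874 - 2330 = -9204)
(-39791 + X)/(R + j) = (-39791 - 29048)/(-237/98 - 9204) = -68839/(-902229/98) = -68839*(-98/902229) = 6746222/902229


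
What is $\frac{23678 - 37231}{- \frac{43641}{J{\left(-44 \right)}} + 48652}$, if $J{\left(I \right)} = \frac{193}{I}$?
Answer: $- \frac{2615729}{11310040} \approx -0.23127$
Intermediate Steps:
$\frac{23678 - 37231}{- \frac{43641}{J{\left(-44 \right)}} + 48652} = \frac{23678 - 37231}{- \frac{43641}{193 \frac{1}{-44}} + 48652} = - \frac{13553}{- \frac{43641}{193 \left(- \frac{1}{44}\right)} + 48652} = - \frac{13553}{- \frac{43641}{- \frac{193}{44}} + 48652} = - \frac{13553}{\left(-43641\right) \left(- \frac{44}{193}\right) + 48652} = - \frac{13553}{\frac{1920204}{193} + 48652} = - \frac{13553}{\frac{11310040}{193}} = \left(-13553\right) \frac{193}{11310040} = - \frac{2615729}{11310040}$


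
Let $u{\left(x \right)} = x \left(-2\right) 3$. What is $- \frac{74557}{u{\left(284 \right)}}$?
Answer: $\frac{74557}{1704} \approx 43.754$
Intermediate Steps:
$u{\left(x \right)} = - 6 x$ ($u{\left(x \right)} = - 2 x 3 = - 6 x$)
$- \frac{74557}{u{\left(284 \right)}} = - \frac{74557}{\left(-6\right) 284} = - \frac{74557}{-1704} = \left(-74557\right) \left(- \frac{1}{1704}\right) = \frac{74557}{1704}$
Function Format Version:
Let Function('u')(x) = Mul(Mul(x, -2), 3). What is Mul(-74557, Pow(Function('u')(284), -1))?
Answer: Rational(74557, 1704) ≈ 43.754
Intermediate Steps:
Function('u')(x) = Mul(-6, x) (Function('u')(x) = Mul(Mul(-2, x), 3) = Mul(-6, x))
Mul(-74557, Pow(Function('u')(284), -1)) = Mul(-74557, Pow(Mul(-6, 284), -1)) = Mul(-74557, Pow(-1704, -1)) = Mul(-74557, Rational(-1, 1704)) = Rational(74557, 1704)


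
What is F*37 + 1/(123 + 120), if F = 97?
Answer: 872128/243 ≈ 3589.0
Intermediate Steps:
F*37 + 1/(123 + 120) = 97*37 + 1/(123 + 120) = 3589 + 1/243 = 872128/243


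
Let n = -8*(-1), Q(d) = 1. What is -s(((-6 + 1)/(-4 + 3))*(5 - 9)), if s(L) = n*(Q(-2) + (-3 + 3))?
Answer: -8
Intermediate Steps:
n = 8
s(L) = 8 (s(L) = 8*(1 + (-3 + 3)) = 8*(1 + 0) = 8*1 = 8)
-s(((-6 + 1)/(-4 + 3))*(5 - 9)) = -1*8 = -8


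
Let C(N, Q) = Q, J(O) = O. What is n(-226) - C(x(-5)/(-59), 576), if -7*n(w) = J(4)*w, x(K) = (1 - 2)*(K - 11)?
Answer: -3128/7 ≈ -446.86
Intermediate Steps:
x(K) = 11 - K (x(K) = -(-11 + K) = 11 - K)
n(w) = -4*w/7
n(-226) - C(x(-5)/(-59), 576) = -4/7*(-226) - 1*576 = 904/7 - 576 = -3128/7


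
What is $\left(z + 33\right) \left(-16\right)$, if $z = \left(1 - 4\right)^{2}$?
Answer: $-672$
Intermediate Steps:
$z = 9$ ($z = \left(-3\right)^{2} = 9$)
$\left(z + 33\right) \left(-16\right) = \left(9 + 33\right) \left(-16\right) = 42 \left(-16\right) = -672$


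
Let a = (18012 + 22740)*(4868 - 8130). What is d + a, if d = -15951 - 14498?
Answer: -132963473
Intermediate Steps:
d = -30449
a = -132933024 (a = 40752*(-3262) = -132933024)
d + a = -30449 - 132933024 = -132963473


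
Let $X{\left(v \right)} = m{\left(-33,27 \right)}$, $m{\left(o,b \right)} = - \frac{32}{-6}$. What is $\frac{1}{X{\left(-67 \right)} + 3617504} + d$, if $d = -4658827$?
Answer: $- \frac{50560050464653}{10852528} \approx -4.6588 \cdot 10^{6}$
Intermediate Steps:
$m{\left(o,b \right)} = \frac{16}{3}$ ($m{\left(o,b \right)} = \left(-32\right) \left(- \frac{1}{6}\right) = \frac{16}{3}$)
$X{\left(v \right)} = \frac{16}{3}$
$\frac{1}{X{\left(-67 \right)} + 3617504} + d = \frac{1}{\frac{16}{3} + 3617504} - 4658827 = \frac{1}{\frac{10852528}{3}} - 4658827 = \frac{3}{10852528} - 4658827 = - \frac{50560050464653}{10852528}$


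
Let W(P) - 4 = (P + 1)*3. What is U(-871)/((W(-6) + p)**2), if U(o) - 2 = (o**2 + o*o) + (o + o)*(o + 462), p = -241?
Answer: 371627/10584 ≈ 35.112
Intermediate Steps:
W(P) = 7 + 3*P (W(P) = 4 + (P + 1)*3 = 4 + (1 + P)*3 = 4 + (3 + 3*P) = 7 + 3*P)
U(o) = 2 + 2*o**2 + 2*o*(462 + o) (U(o) = 2 + ((o**2 + o*o) + (o + o)*(o + 462)) = 2 + ((o**2 + o**2) + (2*o)*(462 + o)) = 2 + (2*o**2 + 2*o*(462 + o)) = 2 + 2*o**2 + 2*o*(462 + o))
U(-871)/((W(-6) + p)**2) = (2 + 4*(-871)**2 + 924*(-871))/(((7 + 3*(-6)) - 241)**2) = (2 + 4*758641 - 804804)/(((7 - 18) - 241)**2) = (2 + 3034564 - 804804)/((-11 - 241)**2) = 2229762/((-252)**2) = 2229762/63504 = 2229762*(1/63504) = 371627/10584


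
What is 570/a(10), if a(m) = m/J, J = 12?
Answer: 684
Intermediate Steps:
a(m) = m/12
570/a(10) = 570/(((1/12)*10)) = 570/(5/6) = 570*(6/5) = 684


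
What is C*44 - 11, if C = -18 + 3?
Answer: -671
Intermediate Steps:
C = -15
C*44 - 11 = -15*44 - 11 = -660 - 11 = -671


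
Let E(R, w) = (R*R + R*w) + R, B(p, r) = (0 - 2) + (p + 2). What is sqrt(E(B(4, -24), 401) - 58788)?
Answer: 2*I*sqrt(14291) ≈ 239.09*I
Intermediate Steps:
B(p, r) = p (B(p, r) = -2 + (2 + p) = p)
E(R, w) = R + R**2 + R*w (E(R, w) = (R**2 + R*w) + R = R + R**2 + R*w)
sqrt(E(B(4, -24), 401) - 58788) = sqrt(4*(1 + 4 + 401) - 58788) = sqrt(4*406 - 58788) = sqrt(1624 - 58788) = sqrt(-57164) = 2*I*sqrt(14291)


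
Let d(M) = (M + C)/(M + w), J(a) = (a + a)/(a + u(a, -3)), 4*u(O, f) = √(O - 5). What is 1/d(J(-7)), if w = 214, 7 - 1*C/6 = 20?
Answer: -816903/287587 - 2044*I*√3/287587 ≈ -2.8405 - 0.01231*I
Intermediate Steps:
C = -78 (C = 42 - 6*20 = 42 - 120 = -78)
u(O, f) = √(-5 + O)/4 (u(O, f) = √(O - 5)/4 = √(-5 + O)/4)
J(a) = 2*a/(a + √(-5 + a)/4) (J(a) = (a + a)/(a + √(-5 + a)/4) = (2*a)/(a + √(-5 + a)/4) = 2*a/(a + √(-5 + a)/4))
d(M) = (-78 + M)/(214 + M) (d(M) = (M - 78)/(M + 214) = (-78 + M)/(214 + M))
1/d(J(-7)) = 1/((-78 + 8*(-7)/(√(-5 - 7) + 4*(-7)))/(214 + 8*(-7)/(√(-5 - 7) + 4*(-7)))) = 1/((-78 + 8*(-7)/(√(-12) - 28))/(214 + 8*(-7)/(√(-12) - 28))) = 1/((-78 + 8*(-7)/(2*I*√3 - 28))/(214 + 8*(-7)/(2*I*√3 - 28))) = 1/((-78 + 8*(-7)/(-28 + 2*I*√3))/(214 + 8*(-7)/(-28 + 2*I*√3))) = 1/((-78 - 56/(-28 + 2*I*√3))/(214 - 56/(-28 + 2*I*√3))) = (214 - 56/(-28 + 2*I*√3))/(-78 - 56/(-28 + 2*I*√3))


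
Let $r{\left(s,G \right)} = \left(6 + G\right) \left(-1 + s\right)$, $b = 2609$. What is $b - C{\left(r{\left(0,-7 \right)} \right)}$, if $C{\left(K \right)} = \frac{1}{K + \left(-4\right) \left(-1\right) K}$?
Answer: $\frac{13044}{5} \approx 2608.8$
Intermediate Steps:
$r{\left(s,G \right)} = \left(-1 + s\right) \left(6 + G\right)$
$C{\left(K \right)} = \frac{1}{5 K}$ ($C{\left(K \right)} = \frac{1}{K + 4 K} = \frac{1}{5 K}$)
$b - C{\left(r{\left(0,-7 \right)} \right)} = 2609 - \frac{1}{5 \left(-6 - -7 + 6 \cdot 0 - 0\right)} = 2609 - \frac{1}{5 \left(-6 + 7 + 0 + 0\right)} = 2609 - \frac{1}{5 \cdot 1} = 2609 - \frac{1}{5} \cdot 1 = 2609 - \frac{1}{5} = \frac{13044}{5}$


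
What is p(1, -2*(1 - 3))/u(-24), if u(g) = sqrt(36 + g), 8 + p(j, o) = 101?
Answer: 31*sqrt(3)/2 ≈ 26.847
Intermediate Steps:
p(j, o) = 93 (p(j, o) = -8 + 101 = 93)
p(1, -2*(1 - 3))/u(-24) = 93/(sqrt(36 - 24)) = 93/(sqrt(12)) = 93/((2*sqrt(3))) = 93*(sqrt(3)/6) = 31*sqrt(3)/2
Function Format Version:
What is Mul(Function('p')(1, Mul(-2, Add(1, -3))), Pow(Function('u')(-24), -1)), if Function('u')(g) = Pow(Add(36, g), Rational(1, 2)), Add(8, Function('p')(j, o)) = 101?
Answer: Mul(Rational(31, 2), Pow(3, Rational(1, 2))) ≈ 26.847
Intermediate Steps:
Function('p')(j, o) = 93 (Function('p')(j, o) = Add(-8, 101) = 93)
Mul(Function('p')(1, Mul(-2, Add(1, -3))), Pow(Function('u')(-24), -1)) = Mul(93, Pow(Pow(Add(36, -24), Rational(1, 2)), -1)) = Mul(93, Pow(Pow(12, Rational(1, 2)), -1)) = Mul(93, Pow(Mul(2, Pow(3, Rational(1, 2))), -1)) = Mul(93, Mul(Rational(1, 6), Pow(3, Rational(1, 2)))) = Mul(Rational(31, 2), Pow(3, Rational(1, 2)))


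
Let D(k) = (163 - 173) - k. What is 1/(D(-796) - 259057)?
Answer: -1/258271 ≈ -3.8719e-6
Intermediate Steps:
D(k) = -10 - k
1/(D(-796) - 259057) = 1/((-10 - 1*(-796)) - 259057) = 1/((-10 + 796) - 259057) = 1/(786 - 259057) = 1/(-258271) = -1/258271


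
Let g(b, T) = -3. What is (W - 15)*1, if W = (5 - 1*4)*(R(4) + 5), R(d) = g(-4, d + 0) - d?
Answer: -17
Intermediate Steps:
R(d) = -3 - d
W = -2 (W = (5 - 1*4)*((-3 - 1*4) + 5) = (5 - 4)*((-3 - 4) + 5) = 1*(-7 + 5) = 1*(-2) = -2)
(W - 15)*1 = (-2 - 15)*1 = -17*1 = -17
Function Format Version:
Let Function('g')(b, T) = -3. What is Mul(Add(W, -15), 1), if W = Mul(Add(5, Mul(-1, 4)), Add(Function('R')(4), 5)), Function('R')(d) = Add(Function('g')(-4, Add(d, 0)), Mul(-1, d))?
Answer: -17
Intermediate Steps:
Function('R')(d) = Add(-3, Mul(-1, d))
W = -2 (W = Mul(Add(5, Mul(-1, 4)), Add(Add(-3, Mul(-1, 4)), 5)) = Mul(Add(5, -4), Add(Add(-3, -4), 5)) = Mul(1, Add(-7, 5)) = Mul(1, -2) = -2)
Mul(Add(W, -15), 1) = Mul(Add(-2, -15), 1) = Mul(-17, 1) = -17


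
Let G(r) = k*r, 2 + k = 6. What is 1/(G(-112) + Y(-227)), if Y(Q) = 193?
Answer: -1/255 ≈ -0.0039216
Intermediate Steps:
k = 4 (k = -2 + 6 = 4)
G(r) = 4*r
1/(G(-112) + Y(-227)) = 1/(4*(-112) + 193) = 1/(-448 + 193) = 1/(-255) = -1/255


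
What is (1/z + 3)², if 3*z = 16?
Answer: 2601/256 ≈ 10.160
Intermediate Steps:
z = 16/3 (z = (⅓)*16 = 16/3 ≈ 5.3333)
(1/z + 3)² = (1/(16/3) + 3)² = (3/16 + 3)² = (51/16)² = 2601/256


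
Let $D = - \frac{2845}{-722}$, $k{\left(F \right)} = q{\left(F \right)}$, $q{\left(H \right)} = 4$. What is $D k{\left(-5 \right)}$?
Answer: $\frac{5690}{361} \approx 15.762$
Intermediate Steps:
$k{\left(F \right)} = 4$
$D = \frac{2845}{722}$ ($D = \left(-2845\right) \left(- \frac{1}{722}\right) = \frac{2845}{722} \approx 3.9404$)
$D k{\left(-5 \right)} = \frac{2845}{722} \cdot 4 = \frac{5690}{361}$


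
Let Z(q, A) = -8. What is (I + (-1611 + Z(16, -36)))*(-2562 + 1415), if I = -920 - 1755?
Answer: 4925218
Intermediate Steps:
I = -2675
(I + (-1611 + Z(16, -36)))*(-2562 + 1415) = (-2675 + (-1611 - 8))*(-2562 + 1415) = (-2675 - 1619)*(-1147) = -4294*(-1147) = 4925218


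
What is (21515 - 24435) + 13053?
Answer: 10133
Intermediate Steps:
(21515 - 24435) + 13053 = -2920 + 13053 = 10133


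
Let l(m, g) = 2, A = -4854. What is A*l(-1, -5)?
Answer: -9708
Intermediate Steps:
A*l(-1, -5) = -4854*2 = -9708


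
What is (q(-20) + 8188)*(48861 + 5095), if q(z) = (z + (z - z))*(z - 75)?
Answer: 544308128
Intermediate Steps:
q(z) = z*(-75 + z) (q(z) = (z + 0)*(-75 + z) = z*(-75 + z))
(q(-20) + 8188)*(48861 + 5095) = (-20*(-75 - 20) + 8188)*(48861 + 5095) = (-20*(-95) + 8188)*53956 = (1900 + 8188)*53956 = 10088*53956 = 544308128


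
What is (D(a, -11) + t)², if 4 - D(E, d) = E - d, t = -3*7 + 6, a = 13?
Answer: 1225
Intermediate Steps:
t = -15 (t = -21 + 6 = -15)
D(E, d) = 4 + d - E (D(E, d) = 4 - (E - d) = 4 + (d - E) = 4 + d - E)
(D(a, -11) + t)² = ((4 - 11 - 1*13) - 15)² = ((4 - 11 - 13) - 15)² = (-20 - 15)² = (-35)² = 1225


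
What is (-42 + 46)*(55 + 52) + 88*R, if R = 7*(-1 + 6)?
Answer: 3508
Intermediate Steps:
R = 35 (R = 7*5 = 35)
(-42 + 46)*(55 + 52) + 88*R = (-42 + 46)*(55 + 52) + 88*35 = 4*107 + 3080 = 428 + 3080 = 3508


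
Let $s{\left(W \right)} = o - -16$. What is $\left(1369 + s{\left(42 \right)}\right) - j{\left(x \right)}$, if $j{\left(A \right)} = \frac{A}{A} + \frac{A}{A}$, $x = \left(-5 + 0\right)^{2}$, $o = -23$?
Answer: $1360$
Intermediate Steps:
$s{\left(W \right)} = -7$ ($s{\left(W \right)} = -23 - -16 = -23 + 16 = -7$)
$x = 25$ ($x = \left(-5\right)^{2} = 25$)
$j{\left(A \right)} = 2$ ($j{\left(A \right)} = 1 + 1 = 2$)
$\left(1369 + s{\left(42 \right)}\right) - j{\left(x \right)} = \left(1369 - 7\right) - 2 = 1362 - 2 = 1360$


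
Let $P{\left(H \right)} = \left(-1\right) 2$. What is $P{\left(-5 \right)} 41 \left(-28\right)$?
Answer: $2296$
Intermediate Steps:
$P{\left(H \right)} = -2$
$P{\left(-5 \right)} 41 \left(-28\right) = \left(-2\right) 41 \left(-28\right) = \left(-82\right) \left(-28\right) = 2296$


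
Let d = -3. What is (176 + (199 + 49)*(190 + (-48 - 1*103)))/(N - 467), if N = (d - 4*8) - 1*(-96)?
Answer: -4924/203 ≈ -24.256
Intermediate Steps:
N = 61 (N = (-3 - 4*8) - 1*(-96) = (-3 - 32) + 96 = -35 + 96 = 61)
(176 + (199 + 49)*(190 + (-48 - 1*103)))/(N - 467) = (176 + (199 + 49)*(190 + (-48 - 1*103)))/(61 - 467) = (176 + 248*(190 + (-48 - 103)))/(-406) = (176 + 248*(190 - 151))*(-1/406) = (176 + 248*39)*(-1/406) = (176 + 9672)*(-1/406) = 9848*(-1/406) = -4924/203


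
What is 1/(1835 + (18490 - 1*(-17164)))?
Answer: 1/37489 ≈ 2.6674e-5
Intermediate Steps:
1/(1835 + (18490 - 1*(-17164))) = 1/(1835 + (18490 + 17164)) = 1/(1835 + 35654) = 1/37489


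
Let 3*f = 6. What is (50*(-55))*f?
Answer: -5500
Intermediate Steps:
f = 2 (f = (⅓)*6 = 2)
(50*(-55))*f = (50*(-55))*2 = -2750*2 = -5500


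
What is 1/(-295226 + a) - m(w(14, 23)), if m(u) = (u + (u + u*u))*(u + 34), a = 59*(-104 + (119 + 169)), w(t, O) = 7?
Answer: -734527711/284370 ≈ -2583.0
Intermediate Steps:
a = 10856 (a = 59*(-104 + 288) = 59*184 = 10856)
m(u) = (34 + u)*(u² + 2*u) (m(u) = (u + (u + u²))*(34 + u) = (u² + 2*u)*(34 + u) = (34 + u)*(u² + 2*u))
1/(-295226 + a) - m(w(14, 23)) = 1/(-295226 + 10856) - 7*(68 + 7² + 36*7) = 1/(-284370) - 7*(68 + 49 + 252) = -1/284370 - 7*369 = -1/284370 - 1*2583 = -1/284370 - 2583 = -734527711/284370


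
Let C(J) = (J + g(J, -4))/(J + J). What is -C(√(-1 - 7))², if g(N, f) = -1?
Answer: (1 - 2*I*√2)²/32 ≈ -0.21875 - 0.17678*I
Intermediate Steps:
C(J) = (-1 + J)/(2*J) (C(J) = (J - 1)/(J + J) = (-1 + J)/((2*J)) = (-1 + J)*(1/(2*J)) = (-1 + J)/(2*J))
-C(√(-1 - 7))² = -((-1 + √(-1 - 7))/(2*(√(-1 - 7))))² = -((-1 + √(-8))/(2*(√(-8))))² = -((-1 + 2*I*√2)/(2*((2*I*√2))))² = -((-I*√2/4)*(-1 + 2*I*√2)/2)² = -(-I*√2*(-1 + 2*I*√2)/8)² = -(-1)*(-1 + 2*I*√2)²/32 = (-1 + 2*I*√2)²/32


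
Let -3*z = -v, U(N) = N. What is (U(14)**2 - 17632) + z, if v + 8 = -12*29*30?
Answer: -62756/3 ≈ -20919.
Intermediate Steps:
v = -10448 (v = -8 - 12*29*30 = -8 - 348*30 = -8 - 10440 = -10448)
z = -10448/3 (z = -(-1)*(-10448)/3 = -1/3*10448 = -10448/3 ≈ -3482.7)
(U(14)**2 - 17632) + z = (14**2 - 17632) - 10448/3 = (196 - 17632) - 10448/3 = -17436 - 10448/3 = -62756/3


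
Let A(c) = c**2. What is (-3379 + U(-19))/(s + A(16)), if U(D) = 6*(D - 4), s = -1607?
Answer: 3517/1351 ≈ 2.6033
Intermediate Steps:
U(D) = -24 + 6*D (U(D) = 6*(-4 + D) = -24 + 6*D)
(-3379 + U(-19))/(s + A(16)) = (-3379 + (-24 + 6*(-19)))/(-1607 + 16**2) = (-3379 + (-24 - 114))/(-1607 + 256) = (-3379 - 138)/(-1351) = -3517*(-1/1351) = 3517/1351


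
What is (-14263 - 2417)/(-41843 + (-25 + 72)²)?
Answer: 8340/19817 ≈ 0.42085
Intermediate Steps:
(-14263 - 2417)/(-41843 + (-25 + 72)²) = -16680/(-41843 + 47²) = -16680/(-41843 + 2209) = -16680/(-39634) = -16680*(-1/39634) = 8340/19817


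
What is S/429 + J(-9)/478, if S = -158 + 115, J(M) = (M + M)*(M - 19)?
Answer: 97831/102531 ≈ 0.95416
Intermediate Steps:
J(M) = 2*M*(-19 + M) (J(M) = (2*M)*(-19 + M) = 2*M*(-19 + M))
S = -43
S/429 + J(-9)/478 = -43/429 + (2*(-9)*(-19 - 9))/478 = -43*1/429 + (2*(-9)*(-28))*(1/478) = -43/429 + 504*(1/478) = -43/429 + 252/239 = 97831/102531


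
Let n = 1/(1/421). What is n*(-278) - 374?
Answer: -117412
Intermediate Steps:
n = 421 (n = 1/(1/421) = 421)
n*(-278) - 374 = 421*(-278) - 374 = -117038 - 374 = -117412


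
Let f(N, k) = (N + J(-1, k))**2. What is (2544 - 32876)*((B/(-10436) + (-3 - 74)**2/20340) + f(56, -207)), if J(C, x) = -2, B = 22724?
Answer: -1172661388884523/13266765 ≈ -8.8391e+7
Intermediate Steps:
f(N, k) = (-2 + N)**2 (f(N, k) = (N - 2)**2 = (-2 + N)**2)
(2544 - 32876)*((B/(-10436) + (-3 - 74)**2/20340) + f(56, -207)) = (2544 - 32876)*((22724/(-10436) + (-3 - 74)**2/20340) + (-2 + 56)**2) = -30332*((22724*(-1/10436) + (-77)**2*(1/20340)) + 54**2) = -30332*((-5681/2609 + 5929*(1/20340)) + 2916) = -30332*((-5681/2609 + 5929/20340) + 2916) = -30332*(-100082779/53067060 + 2916) = -30332*154643464181/53067060 = -1172661388884523/13266765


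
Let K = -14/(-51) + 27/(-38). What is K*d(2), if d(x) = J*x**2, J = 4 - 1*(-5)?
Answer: -5070/323 ≈ -15.697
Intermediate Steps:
K = -845/1938 (K = -14*(-1/51) + 27*(-1/38) = 14/51 - 27/38 = -845/1938 ≈ -0.43602)
J = 9 (J = 4 + 5 = 9)
d(x) = 9*x**2
K*d(2) = -2535*2**2/646 = -2535*4/646 = -845/1938*36 = -5070/323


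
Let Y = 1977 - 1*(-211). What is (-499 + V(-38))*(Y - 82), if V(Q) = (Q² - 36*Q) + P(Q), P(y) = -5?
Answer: 4860648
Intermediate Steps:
Y = 2188 (Y = 1977 + 211 = 2188)
V(Q) = -5 + Q² - 36*Q (V(Q) = (Q² - 36*Q) - 5 = -5 + Q² - 36*Q)
(-499 + V(-38))*(Y - 82) = (-499 + (-5 + (-38)² - 36*(-38)))*(2188 - 82) = (-499 + (-5 + 1444 + 1368))*2106 = (-499 + 2807)*2106 = 2308*2106 = 4860648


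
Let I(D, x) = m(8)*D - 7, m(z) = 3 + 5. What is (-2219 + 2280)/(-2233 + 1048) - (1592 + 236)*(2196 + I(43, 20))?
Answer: -5486934001/1185 ≈ -4.6303e+6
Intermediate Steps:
m(z) = 8
I(D, x) = -7 + 8*D (I(D, x) = 8*D - 7 = -7 + 8*D)
(-2219 + 2280)/(-2233 + 1048) - (1592 + 236)*(2196 + I(43, 20)) = (-2219 + 2280)/(-2233 + 1048) - (1592 + 236)*(2196 + (-7 + 8*43)) = 61/(-1185) - 1828*(2196 + (-7 + 344)) = 61*(-1/1185) - 1828*(2196 + 337) = -61/1185 - 1828*2533 = -61/1185 - 1*4630324 = -61/1185 - 4630324 = -5486934001/1185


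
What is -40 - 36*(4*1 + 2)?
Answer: -256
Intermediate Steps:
-40 - 36*(4*1 + 2) = -40 - 36*(4 + 2) = -40 - 36*6 = -40 - 216 = -256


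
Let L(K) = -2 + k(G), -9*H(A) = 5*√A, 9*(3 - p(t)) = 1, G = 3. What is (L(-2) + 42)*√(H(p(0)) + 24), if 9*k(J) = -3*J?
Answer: 13*√(1944 - 15*√26)/3 ≈ 187.26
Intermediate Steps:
p(t) = 26/9 (p(t) = 3 - ⅑*1 = 3 - ⅑ = 26/9)
H(A) = -5*√A/9
k(J) = -J/3 (k(J) = (-3*J)/9 = -J/3)
L(K) = -3 (L(K) = -2 - ⅓*3 = -2 - 1 = -3)
(L(-2) + 42)*√(H(p(0)) + 24) = (-3 + 42)*√(-5*√26/27 + 24) = 39*√(-5*√26/27 + 24) = 39*√(24 - 5*√26/27)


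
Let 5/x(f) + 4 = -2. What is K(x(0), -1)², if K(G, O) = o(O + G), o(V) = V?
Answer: 121/36 ≈ 3.3611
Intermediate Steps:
x(f) = -⅚ (x(f) = 5/(-4 - 2) = 5/(-6) = 5*(-⅙) = -⅚)
K(G, O) = G + O (K(G, O) = O + G = G + O)
K(x(0), -1)² = (-⅚ - 1)² = (-11/6)² = 121/36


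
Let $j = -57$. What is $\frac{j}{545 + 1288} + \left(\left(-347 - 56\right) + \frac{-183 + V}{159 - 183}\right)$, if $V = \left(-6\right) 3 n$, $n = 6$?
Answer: $- \frac{1910749}{4888} \approx -390.91$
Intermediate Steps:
$V = -108$ ($V = \left(-6\right) 3 \cdot 6 = \left(-18\right) 6 = -108$)
$\frac{j}{545 + 1288} + \left(\left(-347 - 56\right) + \frac{-183 + V}{159 - 183}\right) = \frac{1}{545 + 1288} \left(-57\right) + \left(\left(-347 - 56\right) + \frac{-183 - 108}{159 - 183}\right) = \frac{1}{1833} \left(-57\right) - \left(403 + \frac{291}{-24}\right) = \frac{1}{1833} \left(-57\right) - \frac{3127}{8} = - \frac{19}{611} + \left(-403 + \frac{97}{8}\right) = - \frac{19}{611} - \frac{3127}{8} = - \frac{1910749}{4888}$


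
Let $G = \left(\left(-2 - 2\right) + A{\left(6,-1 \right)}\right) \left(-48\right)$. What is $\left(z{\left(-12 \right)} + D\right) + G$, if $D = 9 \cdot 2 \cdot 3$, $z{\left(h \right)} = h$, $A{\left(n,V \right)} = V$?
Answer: $282$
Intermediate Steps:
$D = 54$ ($D = 18 \cdot 3 = 54$)
$G = 240$ ($G = \left(\left(-2 - 2\right) - 1\right) \left(-48\right) = \left(-4 - 1\right) \left(-48\right) = \left(-5\right) \left(-48\right) = 240$)
$\left(z{\left(-12 \right)} + D\right) + G = \left(-12 + 54\right) + 240 = 42 + 240 = 282$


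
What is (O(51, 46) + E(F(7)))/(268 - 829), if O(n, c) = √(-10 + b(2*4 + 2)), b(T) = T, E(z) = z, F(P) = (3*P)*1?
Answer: -7/187 ≈ -0.037433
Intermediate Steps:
F(P) = 3*P
O(n, c) = 0 (O(n, c) = √(-10 + (2*4 + 2)) = √(-10 + (8 + 2)) = √(-10 + 10) = √0 = 0)
(O(51, 46) + E(F(7)))/(268 - 829) = (0 + 3*7)/(268 - 829) = (0 + 21)/(-561) = 21*(-1/561) = -7/187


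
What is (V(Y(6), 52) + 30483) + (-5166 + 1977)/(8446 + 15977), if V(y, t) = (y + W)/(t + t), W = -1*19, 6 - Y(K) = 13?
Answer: 992636019/32564 ≈ 30483.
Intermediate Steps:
Y(K) = -7 (Y(K) = 6 - 1*13 = 6 - 13 = -7)
W = -19
V(y, t) = (-19 + y)/(2*t) (V(y, t) = (y - 19)/(t + t) = (-19 + y)/((2*t)) = (-19 + y)*(1/(2*t)) = (-19 + y)/(2*t))
(V(Y(6), 52) + 30483) + (-5166 + 1977)/(8446 + 15977) = ((½)*(-19 - 7)/52 + 30483) + (-5166 + 1977)/(8446 + 15977) = ((½)*(1/52)*(-26) + 30483) - 3189/24423 = (-¼ + 30483) - 3189*1/24423 = 121931/4 - 1063/8141 = 992636019/32564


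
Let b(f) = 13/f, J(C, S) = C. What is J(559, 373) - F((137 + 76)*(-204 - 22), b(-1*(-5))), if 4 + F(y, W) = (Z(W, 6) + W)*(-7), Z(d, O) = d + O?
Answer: 3207/5 ≈ 641.40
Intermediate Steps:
Z(d, O) = O + d
F(y, W) = -46 - 14*W (F(y, W) = -4 + ((6 + W) + W)*(-7) = -4 + (6 + 2*W)*(-7) = -4 + (-42 - 14*W) = -46 - 14*W)
J(559, 373) - F((137 + 76)*(-204 - 22), b(-1*(-5))) = 559 - (-46 - 182/((-1*(-5)))) = 559 - (-46 - 182/5) = 559 - 1*(-412/5) = 559 + 412/5 = 3207/5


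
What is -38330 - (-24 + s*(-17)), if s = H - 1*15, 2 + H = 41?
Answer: -37898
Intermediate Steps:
H = 39 (H = -2 + 41 = 39)
s = 24 (s = 39 - 1*15 = 39 - 15 = 24)
-38330 - (-24 + s*(-17)) = -38330 - (-24 + 24*(-17)) = -38330 - (-24 - 408) = -38330 - 1*(-432) = -38330 + 432 = -37898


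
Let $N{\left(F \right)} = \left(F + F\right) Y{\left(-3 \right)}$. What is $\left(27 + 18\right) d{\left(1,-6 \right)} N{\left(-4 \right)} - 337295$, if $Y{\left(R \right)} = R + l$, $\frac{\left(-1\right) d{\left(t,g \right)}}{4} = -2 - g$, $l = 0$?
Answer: $-354575$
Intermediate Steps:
$d{\left(t,g \right)} = 8 + 4 g$ ($d{\left(t,g \right)} = - 4 \left(-2 - g\right) = 8 + 4 g$)
$Y{\left(R \right)} = R$ ($Y{\left(R \right)} = R + 0 = R$)
$N{\left(F \right)} = - 6 F$ ($N{\left(F \right)} = \left(F + F\right) \left(-3\right) = 2 F \left(-3\right) = - 6 F$)
$\left(27 + 18\right) d{\left(1,-6 \right)} N{\left(-4 \right)} - 337295 = \left(27 + 18\right) \left(8 + 4 \left(-6\right)\right) \left(\left(-6\right) \left(-4\right)\right) - 337295 = 45 \left(8 - 24\right) 24 - 337295 = 45 \left(-16\right) 24 - 337295 = \left(-720\right) 24 - 337295 = -17280 - 337295 = -354575$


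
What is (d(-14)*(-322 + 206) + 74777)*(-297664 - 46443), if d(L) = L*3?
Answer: -27407778443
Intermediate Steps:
d(L) = 3*L
(d(-14)*(-322 + 206) + 74777)*(-297664 - 46443) = ((3*(-14))*(-322 + 206) + 74777)*(-297664 - 46443) = (-42*(-116) + 74777)*(-344107) = (4872 + 74777)*(-344107) = 79649*(-344107) = -27407778443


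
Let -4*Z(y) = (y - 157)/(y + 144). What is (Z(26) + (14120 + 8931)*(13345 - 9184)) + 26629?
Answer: 65240451331/680 ≈ 9.5942e+7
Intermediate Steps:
Z(y) = -(-157 + y)/(4*(144 + y)) (Z(y) = -(y - 157)/(4*(y + 144)) = -(-157 + y)/(4*(144 + y)))
(Z(26) + (14120 + 8931)*(13345 - 9184)) + 26629 = ((157 - 1*26)/(4*(144 + 26)) + (14120 + 8931)*(13345 - 9184)) + 26629 = ((1/4)*(157 - 26)/170 + 23051*4161) + 26629 = ((1/4)*(1/170)*131 + 95915211) + 26629 = (131/680 + 95915211) + 26629 = 65222343611/680 + 26629 = 65240451331/680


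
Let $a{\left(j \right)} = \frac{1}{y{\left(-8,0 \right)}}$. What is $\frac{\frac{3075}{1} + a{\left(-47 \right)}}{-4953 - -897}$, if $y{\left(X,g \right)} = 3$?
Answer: $- \frac{4613}{6084} \approx -0.75822$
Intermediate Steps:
$a{\left(j \right)} = \frac{1}{3}$
$\frac{\frac{3075}{1} + a{\left(-47 \right)}}{-4953 - -897} = \frac{\frac{3075}{1} + \frac{1}{3}}{-4953 - -897} = \frac{3075 \cdot 1 + \frac{1}{3}}{-4953 + \left(-1559 + 2456\right)} = \frac{3075 + \frac{1}{3}}{-4953 + 897} = \frac{9226}{3 \left(-4056\right)} = \frac{9226}{3} \left(- \frac{1}{4056}\right) = - \frac{4613}{6084}$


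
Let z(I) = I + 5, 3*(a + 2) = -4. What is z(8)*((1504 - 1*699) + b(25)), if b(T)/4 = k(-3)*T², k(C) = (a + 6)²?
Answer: 2174185/9 ≈ 2.4158e+5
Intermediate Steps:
a = -10/3 (a = -2 + (⅓)*(-4) = -2 - 4/3 = -10/3 ≈ -3.3333)
k(C) = 64/9 (k(C) = (-10/3 + 6)² = (8/3)² = 64/9)
z(I) = 5 + I
b(T) = 256*T²/9 (b(T) = 4*(64*T²/9) = 256*T²/9)
z(8)*((1504 - 1*699) + b(25)) = (5 + 8)*((1504 - 1*699) + (256/9)*25²) = 13*((1504 - 699) + (256/9)*625) = 13*(805 + 160000/9) = 13*(167245/9) = 2174185/9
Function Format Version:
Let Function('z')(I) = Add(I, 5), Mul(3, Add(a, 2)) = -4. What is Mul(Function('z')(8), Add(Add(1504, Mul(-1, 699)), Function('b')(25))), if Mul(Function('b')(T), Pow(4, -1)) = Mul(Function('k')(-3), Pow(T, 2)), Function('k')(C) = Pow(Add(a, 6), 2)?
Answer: Rational(2174185, 9) ≈ 2.4158e+5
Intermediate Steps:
a = Rational(-10, 3) (a = Add(-2, Mul(Rational(1, 3), -4)) = Add(-2, Rational(-4, 3)) = Rational(-10, 3) ≈ -3.3333)
Function('k')(C) = Rational(64, 9) (Function('k')(C) = Pow(Add(Rational(-10, 3), 6), 2) = Pow(Rational(8, 3), 2) = Rational(64, 9))
Function('z')(I) = Add(5, I)
Function('b')(T) = Mul(Rational(256, 9), Pow(T, 2)) (Function('b')(T) = Mul(4, Mul(Rational(64, 9), Pow(T, 2))) = Mul(Rational(256, 9), Pow(T, 2)))
Mul(Function('z')(8), Add(Add(1504, Mul(-1, 699)), Function('b')(25))) = Mul(Add(5, 8), Add(Add(1504, Mul(-1, 699)), Mul(Rational(256, 9), Pow(25, 2)))) = Mul(13, Add(Add(1504, -699), Mul(Rational(256, 9), 625))) = Mul(13, Add(805, Rational(160000, 9))) = Mul(13, Rational(167245, 9)) = Rational(2174185, 9)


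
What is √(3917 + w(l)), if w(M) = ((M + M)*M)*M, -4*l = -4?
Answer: √3919 ≈ 62.602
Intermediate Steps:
l = 1 (l = -¼*(-4) = 1)
w(M) = 2*M³ (w(M) = ((2*M)*M)*M = (2*M²)*M = 2*M³)
√(3917 + w(l)) = √(3917 + 2*1³) = √(3917 + 2*1) = √(3917 + 2) = √3919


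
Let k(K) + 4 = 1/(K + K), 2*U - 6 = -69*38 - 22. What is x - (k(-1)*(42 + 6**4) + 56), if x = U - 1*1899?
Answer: 2747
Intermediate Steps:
U = -1319 (U = 3 + (-69*38 - 22)/2 = 3 + (-2622 - 22)/2 = 3 + (1/2)*(-2644) = 3 - 1322 = -1319)
k(K) = -4 + 1/(2*K) (k(K) = -4 + 1/(K + K) = -4 + 1/(2*K))
x = -3218 (x = -1319 - 1*1899 = -1319 - 1899 = -3218)
x - (k(-1)*(42 + 6**4) + 56) = -3218 - ((-4 + (1/2)/(-1))*(42 + 6**4) + 56) = -3218 - ((-4 + (1/2)*(-1))*(42 + 1296) + 56) = -3218 - ((-4 - 1/2)*1338 + 56) = -3218 - (-9/2*1338 + 56) = -3218 - (-6021 + 56) = -3218 - 1*(-5965) = -3218 + 5965 = 2747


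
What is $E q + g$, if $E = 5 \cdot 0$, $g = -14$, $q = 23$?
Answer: $-14$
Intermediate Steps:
$E = 0$
$E q + g = 0 \cdot 23 - 14 = 0 - 14 = -14$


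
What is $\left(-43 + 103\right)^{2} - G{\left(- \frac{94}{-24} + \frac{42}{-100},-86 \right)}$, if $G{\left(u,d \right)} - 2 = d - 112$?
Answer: $3796$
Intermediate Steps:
$G{\left(u,d \right)} = -110 + d$ ($G{\left(u,d \right)} = 2 + \left(d - 112\right) = 2 + \left(-112 + d\right) = -110 + d$)
$\left(-43 + 103\right)^{2} - G{\left(- \frac{94}{-24} + \frac{42}{-100},-86 \right)} = \left(-43 + 103\right)^{2} - \left(-110 - 86\right) = 60^{2} - -196 = 3600 + 196 = 3796$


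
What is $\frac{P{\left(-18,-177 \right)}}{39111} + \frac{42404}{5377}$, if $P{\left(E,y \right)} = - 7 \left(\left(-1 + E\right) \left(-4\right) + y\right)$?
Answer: $\frac{1662264383}{210299847} \approx 7.9043$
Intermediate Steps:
$P{\left(E,y \right)} = -28 - 7 y + 28 E$ ($P{\left(E,y \right)} = - 7 \left(\left(4 - 4 E\right) + y\right) = - 7 \left(4 + y - 4 E\right) = -28 - 7 y + 28 E$)
$\frac{P{\left(-18,-177 \right)}}{39111} + \frac{42404}{5377} = \frac{-28 - -1239 + 28 \left(-18\right)}{39111} + \frac{42404}{5377} = \left(-28 + 1239 - 504\right) \frac{1}{39111} + 42404 \cdot \frac{1}{5377} = 707 \cdot \frac{1}{39111} + \frac{42404}{5377} = \frac{707}{39111} + \frac{42404}{5377} = \frac{1662264383}{210299847}$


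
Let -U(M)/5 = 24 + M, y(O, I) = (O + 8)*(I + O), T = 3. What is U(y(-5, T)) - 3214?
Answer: -3304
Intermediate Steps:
y(O, I) = (8 + O)*(I + O)
U(M) = -120 - 5*M (U(M) = -5*(24 + M) = -120 - 5*M)
U(y(-5, T)) - 3214 = (-120 - 5*((-5)**2 + 8*3 + 8*(-5) + 3*(-5))) - 3214 = (-120 - 5*(25 + 24 - 40 - 15)) - 3214 = (-120 - 5*(-6)) - 3214 = (-120 + 30) - 3214 = -90 - 3214 = -3304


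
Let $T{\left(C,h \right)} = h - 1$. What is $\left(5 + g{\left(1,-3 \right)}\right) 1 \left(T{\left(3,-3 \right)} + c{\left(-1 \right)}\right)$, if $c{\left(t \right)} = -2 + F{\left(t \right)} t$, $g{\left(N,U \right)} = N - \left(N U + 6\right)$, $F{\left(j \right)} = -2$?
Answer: $-12$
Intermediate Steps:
$T{\left(C,h \right)} = -1 + h$
$g{\left(N,U \right)} = -6 + N - N U$ ($g{\left(N,U \right)} = N - \left(6 + N U\right) = -6 + N - N U$)
$c{\left(t \right)} = -2 - 2 t$
$\left(5 + g{\left(1,-3 \right)}\right) 1 \left(T{\left(3,-3 \right)} + c{\left(-1 \right)}\right) = \left(5 - \left(5 - 3\right)\right) 1 \left(\left(-1 - 3\right) - 0\right) = \left(5 + \left(-6 + 1 + 3\right)\right) 1 \left(-4 + \left(-2 + 2\right)\right) = \left(5 - 2\right) 1 \left(-4 + 0\right) = 3 \cdot 1 \left(-4\right) = 3 \left(-4\right) = -12$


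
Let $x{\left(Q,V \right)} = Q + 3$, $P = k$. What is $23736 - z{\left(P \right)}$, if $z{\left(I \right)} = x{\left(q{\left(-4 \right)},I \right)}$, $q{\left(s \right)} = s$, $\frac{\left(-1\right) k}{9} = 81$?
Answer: $23737$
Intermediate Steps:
$k = -729$ ($k = \left(-9\right) 81 = -729$)
$P = -729$
$x{\left(Q,V \right)} = 3 + Q$
$z{\left(I \right)} = -1$ ($z{\left(I \right)} = 3 - 4 = -1$)
$23736 - z{\left(P \right)} = 23736 - -1 = 23736 + 1 = 23737$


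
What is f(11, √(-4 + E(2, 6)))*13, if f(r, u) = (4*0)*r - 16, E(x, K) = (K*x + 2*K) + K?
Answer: -208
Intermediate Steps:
E(x, K) = 3*K + K*x (E(x, K) = (2*K + K*x) + K = 3*K + K*x)
f(r, u) = -16 (f(r, u) = 0*r - 16 = 0 - 16 = -16)
f(11, √(-4 + E(2, 6)))*13 = -16*13 = -208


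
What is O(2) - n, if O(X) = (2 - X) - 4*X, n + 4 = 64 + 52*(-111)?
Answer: 5704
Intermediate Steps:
n = -5712 (n = -4 + (64 + 52*(-111)) = -4 + (64 - 5772) = -4 - 5708 = -5712)
O(X) = 2 - 5*X
O(2) - n = (2 - 5*2) - 1*(-5712) = (2 - 10) + 5712 = -8 + 5712 = 5704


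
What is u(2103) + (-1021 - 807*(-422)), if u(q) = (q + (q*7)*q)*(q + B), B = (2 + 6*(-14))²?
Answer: 273287490215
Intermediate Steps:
B = 6724 (B = (2 - 84)² = (-82)² = 6724)
u(q) = (6724 + q)*(q + 7*q²) (u(q) = (q + (q*7)*q)*(q + 6724) = (q + (7*q)*q)*(6724 + q) = (q + 7*q²)*(6724 + q) = (6724 + q)*(q + 7*q²))
u(2103) + (-1021 - 807*(-422)) = 2103*(6724 + 7*2103² + 47069*2103) + (-1021 - 807*(-422)) = 2103*(6724 + 7*4422609 + 98986107) + (-1021 + 340554) = 2103*(6724 + 30958263 + 98986107) + 339533 = 2103*129951094 + 339533 = 273287150682 + 339533 = 273287490215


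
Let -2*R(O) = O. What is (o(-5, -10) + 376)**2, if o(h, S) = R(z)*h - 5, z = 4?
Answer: 145161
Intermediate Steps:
R(O) = -O/2
o(h, S) = -5 - 2*h (o(h, S) = (-1/2*4)*h - 5 = -2*h - 5 = -5 - 2*h)
(o(-5, -10) + 376)**2 = ((-5 - 2*(-5)) + 376)**2 = ((-5 + 10) + 376)**2 = (5 + 376)**2 = 381**2 = 145161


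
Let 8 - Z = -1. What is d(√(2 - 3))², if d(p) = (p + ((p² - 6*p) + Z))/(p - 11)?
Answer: 1610/3721 - 4371*I/7442 ≈ 0.43268 - 0.58734*I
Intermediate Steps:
Z = 9 (Z = 8 - 1*(-1) = 8 + 1 = 9)
d(p) = (9 + p² - 5*p)/(-11 + p) (d(p) = (p + ((p² - 6*p) + 9))/(p - 11) = (p + (9 + p² - 6*p))/(-11 + p) = (9 + p² - 5*p)/(-11 + p))
d(√(2 - 3))² = ((9 + (√(2 - 3))² - 5*√(2 - 3))/(-11 + √(2 - 3)))² = ((9 + (√(-1))² - 5*I)/(-11 + √(-1)))² = ((9 + I² - 5*I)/(-11 + I))² = (((-11 - I)/122)*(9 - 1 - 5*I))² = (((-11 - I)/122)*(8 - 5*I))² = ((-11 - I)*(8 - 5*I)/122)² = (-11 - I)²*(8 - 5*I)²/14884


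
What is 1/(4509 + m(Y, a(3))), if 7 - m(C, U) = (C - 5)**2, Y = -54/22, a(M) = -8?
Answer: 121/539712 ≈ 0.00022419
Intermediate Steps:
Y = -27/11 (Y = -54*1/22 = -27/11 ≈ -2.4545)
m(C, U) = 7 - (-5 + C)**2 (m(C, U) = 7 - (C - 5)**2 = 7 - (-5 + C)**2)
1/(4509 + m(Y, a(3))) = 1/(4509 + (7 - (-5 - 27/11)**2)) = 1/(4509 + (7 - (-82/11)**2)) = 1/(4509 + (7 - 1*6724/121)) = 1/(4509 + (7 - 6724/121)) = 1/(4509 - 5877/121) = 1/(539712/121) = 121/539712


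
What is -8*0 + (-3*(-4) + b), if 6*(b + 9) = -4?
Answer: 7/3 ≈ 2.3333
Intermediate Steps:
b = -29/3 (b = -9 + (1/6)*(-4) = -9 - 2/3 = -29/3 ≈ -9.6667)
-8*0 + (-3*(-4) + b) = -8*0 + (-3*(-4) - 29/3) = 0 + (12 - 29/3) = 0 + 7/3 = 7/3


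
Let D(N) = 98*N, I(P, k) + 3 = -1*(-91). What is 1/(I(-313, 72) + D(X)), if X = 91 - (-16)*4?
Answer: 1/15278 ≈ 6.5454e-5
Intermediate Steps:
I(P, k) = 88 (I(P, k) = -3 - 1*(-91) = -3 + 91 = 88)
X = 155 (X = 91 - 1*(-64) = 91 + 64 = 155)
1/(I(-313, 72) + D(X)) = 1/(88 + 98*155) = 1/(88 + 15190) = 1/15278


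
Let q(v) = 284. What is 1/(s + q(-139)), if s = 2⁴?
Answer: 1/300 ≈ 0.0033333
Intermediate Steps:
s = 16
1/(s + q(-139)) = 1/(16 + 284) = 1/300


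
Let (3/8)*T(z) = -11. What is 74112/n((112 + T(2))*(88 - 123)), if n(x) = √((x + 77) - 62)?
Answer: -74112*I*√25905/8635 ≈ -1381.4*I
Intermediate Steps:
T(z) = -88/3 (T(z) = (8/3)*(-11) = -88/3)
n(x) = √(15 + x) (n(x) = √((77 + x) - 62) = √(15 + x))
74112/n((112 + T(2))*(88 - 123)) = 74112/(√(15 + (112 - 88/3)*(88 - 123))) = 74112/(√(15 + (248/3)*(-35))) = 74112/(√(15 - 8680/3)) = 74112/(√(-8635/3)) = 74112/((I*√25905/3)) = 74112*(-I*√25905/8635) = -74112*I*√25905/8635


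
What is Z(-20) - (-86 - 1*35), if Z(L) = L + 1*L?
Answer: 81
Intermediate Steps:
Z(L) = 2*L (Z(L) = L + L = 2*L)
Z(-20) - (-86 - 1*35) = 2*(-20) - (-86 - 1*35) = -40 - (-86 - 35) = -40 - 1*(-121) = -40 + 121 = 81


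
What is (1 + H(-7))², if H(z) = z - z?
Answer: 1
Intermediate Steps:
H(z) = 0
(1 + H(-7))² = (1 + 0)² = 1² = 1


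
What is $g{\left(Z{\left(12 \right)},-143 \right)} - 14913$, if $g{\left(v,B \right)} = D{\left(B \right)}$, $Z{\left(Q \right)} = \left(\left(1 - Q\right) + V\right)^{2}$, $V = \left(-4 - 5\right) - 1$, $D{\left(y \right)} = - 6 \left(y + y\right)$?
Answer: $-13197$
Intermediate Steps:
$D{\left(y \right)} = - 12 y$ ($D{\left(y \right)} = - 6 \cdot 2 y = - 12 y$)
$V = -10$ ($V = -9 - 1 = -10$)
$Z{\left(Q \right)} = \left(-9 - Q\right)^{2}$ ($Z{\left(Q \right)} = \left(\left(1 - Q\right) - 10\right)^{2} = \left(-9 - Q\right)^{2}$)
$g{\left(v,B \right)} = - 12 B$
$g{\left(Z{\left(12 \right)},-143 \right)} - 14913 = \left(-12\right) \left(-143\right) - 14913 = 1716 - 14913 = -13197$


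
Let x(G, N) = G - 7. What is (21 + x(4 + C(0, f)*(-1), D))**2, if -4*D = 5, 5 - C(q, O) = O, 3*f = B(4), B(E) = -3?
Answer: 144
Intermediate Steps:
f = -1 (f = (1/3)*(-3) = -1)
C(q, O) = 5 - O
D = -5/4 (D = -1/4*5 = -5/4 ≈ -1.2500)
x(G, N) = -7 + G
(21 + x(4 + C(0, f)*(-1), D))**2 = (21 + (-7 + (4 + (5 - 1*(-1))*(-1))))**2 = (21 + (-7 + (4 + (5 + 1)*(-1))))**2 = (21 + (-7 + (4 + 6*(-1))))**2 = (21 + (-7 + (4 - 6)))**2 = (21 + (-7 - 2))**2 = (21 - 9)**2 = 12**2 = 144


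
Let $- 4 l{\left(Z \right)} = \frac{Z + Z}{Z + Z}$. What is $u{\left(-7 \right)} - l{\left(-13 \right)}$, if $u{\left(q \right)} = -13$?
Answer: $- \frac{51}{4} \approx -12.75$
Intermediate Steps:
$l{\left(Z \right)} = - \frac{1}{4}$ ($l{\left(Z \right)} = - \frac{\left(Z + Z\right) \frac{1}{Z + Z}}{4} = - \frac{2 Z \frac{1}{2 Z}}{4} = \left(- \frac{1}{4}\right) 1 = - \frac{1}{4}$)
$u{\left(-7 \right)} - l{\left(-13 \right)} = -13 - - \frac{1}{4} = -13 + \frac{1}{4} = - \frac{51}{4}$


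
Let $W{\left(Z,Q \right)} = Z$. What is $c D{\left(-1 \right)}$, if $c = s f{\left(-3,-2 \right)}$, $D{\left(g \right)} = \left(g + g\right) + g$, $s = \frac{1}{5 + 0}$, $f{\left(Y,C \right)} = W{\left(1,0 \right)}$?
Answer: $- \frac{3}{5} \approx -0.6$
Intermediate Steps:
$f{\left(Y,C \right)} = 1$
$s = \frac{1}{5} \approx 0.2$
$D{\left(g \right)} = 3 g$ ($D{\left(g \right)} = 2 g + g = 3 g$)
$c = \frac{1}{5}$ ($c = \frac{1}{5} \cdot 1 = \frac{1}{5} \approx 0.2$)
$c D{\left(-1 \right)} = \frac{3 \left(-1\right)}{5} = \frac{1}{5} \left(-3\right) = - \frac{3}{5}$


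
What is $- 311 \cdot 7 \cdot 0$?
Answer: $0$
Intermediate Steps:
$- 311 \cdot 7 \cdot 0 = \left(-311\right) 0 = 0$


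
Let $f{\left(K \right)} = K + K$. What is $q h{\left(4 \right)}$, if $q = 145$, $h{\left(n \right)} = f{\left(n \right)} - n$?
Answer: $580$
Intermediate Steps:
$f{\left(K \right)} = 2 K$
$h{\left(n \right)} = n$ ($h{\left(n \right)} = 2 n - n = n$)
$q h{\left(4 \right)} = 145 \cdot 4 = 580$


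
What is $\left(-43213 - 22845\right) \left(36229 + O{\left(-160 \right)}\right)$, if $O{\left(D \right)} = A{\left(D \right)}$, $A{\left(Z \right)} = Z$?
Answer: $-2382646002$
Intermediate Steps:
$O{\left(D \right)} = D$
$\left(-43213 - 22845\right) \left(36229 + O{\left(-160 \right)}\right) = \left(-43213 - 22845\right) \left(36229 - 160\right) = \left(-66058\right) 36069 = -2382646002$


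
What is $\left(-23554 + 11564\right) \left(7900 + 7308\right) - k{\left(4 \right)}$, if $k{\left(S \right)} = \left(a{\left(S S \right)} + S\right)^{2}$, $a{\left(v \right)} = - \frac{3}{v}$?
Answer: $- \frac{46680047241}{256} \approx -1.8234 \cdot 10^{8}$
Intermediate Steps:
$k{\left(S \right)} = \left(S - \frac{3}{S^{2}}\right)^{2}$ ($k{\left(S \right)} = \left(- \frac{3}{S S} + S\right)^{2} = \left(- \frac{3}{S^{2}} + S\right)^{2} = \left(S - \frac{3}{S^{2}}\right)^{2}$)
$\left(-23554 + 11564\right) \left(7900 + 7308\right) - k{\left(4 \right)} = \left(-23554 + 11564\right) \left(7900 + 7308\right) - \frac{\left(-3 + 4^{3}\right)^{2}}{256} = \left(-11990\right) 15208 - \frac{\left(-3 + 64\right)^{2}}{256} = -182343920 - \frac{61^{2}}{256} = -182343920 - \frac{1}{256} \cdot 3721 = -182343920 - \frac{3721}{256} = - \frac{46680047241}{256}$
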